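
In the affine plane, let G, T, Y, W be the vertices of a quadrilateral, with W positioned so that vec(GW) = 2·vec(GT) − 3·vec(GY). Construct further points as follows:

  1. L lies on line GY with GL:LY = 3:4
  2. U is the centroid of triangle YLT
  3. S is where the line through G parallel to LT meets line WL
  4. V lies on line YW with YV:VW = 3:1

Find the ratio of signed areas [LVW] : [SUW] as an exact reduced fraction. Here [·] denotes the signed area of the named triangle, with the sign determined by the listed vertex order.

[LVW]:[SUW] = 18/65

Choose coordinates G = (0, 0), T = (1, 0), Y = (0, 1), W = (2, -3).
1. L lies on line GY with GL:LY = 3:4 ⇒ L = (0, 3/7)
2. U is the centroid of triangle YLT ⇒ U = (1/3, 10/21)
3. S is where the line through G parallel to LT meets line WL ⇒ S = (1/3, -1/7)
4. V lies on line YW with YV:VW = 3:1 ⇒ V = (3/2, -2)
2·[LVW] = -2/7, 2·[SUW] = -65/63
[LVW]:[SUW] = -2/7:-65/63 = 18/65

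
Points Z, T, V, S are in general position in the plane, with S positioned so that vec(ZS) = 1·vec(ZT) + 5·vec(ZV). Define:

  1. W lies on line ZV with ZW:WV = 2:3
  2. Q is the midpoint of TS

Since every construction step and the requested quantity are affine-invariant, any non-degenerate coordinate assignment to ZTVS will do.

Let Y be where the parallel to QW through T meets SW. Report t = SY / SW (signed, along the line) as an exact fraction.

Choose coordinates Z = (0, 0), T = (1, 0), V = (0, 1), S = (1, 5).
1. W lies on line ZV with ZW:WV = 2:3 ⇒ W = (0, 2/5)
2. Q is the midpoint of TS ⇒ Q = (1, 5/2)
through T parallel to QW: direction (-1, -21/10); meets SW at Y = (-1, -21/5)
Y = S + t·(W−S) with t = 2

t = 2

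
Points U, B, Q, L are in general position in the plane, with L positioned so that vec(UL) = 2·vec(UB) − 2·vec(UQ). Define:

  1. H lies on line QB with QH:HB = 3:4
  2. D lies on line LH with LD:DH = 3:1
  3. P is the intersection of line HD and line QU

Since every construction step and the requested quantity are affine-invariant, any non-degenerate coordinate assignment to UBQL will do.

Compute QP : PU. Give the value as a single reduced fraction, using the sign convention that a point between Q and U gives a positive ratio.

QP:PU = -3/14

Set U = (0, 0), B = (1, 0), Q = (0, 1), L = (2, -2); any affine frame gives the same invariant.
1. H lies on line QB with QH:HB = 3:4 ⇒ H = (3/7, 4/7)
2. D lies on line LH with LD:DH = 3:1 ⇒ D = (23/28, -1/14)
3. P is the intersection of line HD and line QU ⇒ P = (0, 14/11)
P = Q + t·(U−Q) with t = -3/11, so QP:PU = t:(1−t) = -3/11:14/11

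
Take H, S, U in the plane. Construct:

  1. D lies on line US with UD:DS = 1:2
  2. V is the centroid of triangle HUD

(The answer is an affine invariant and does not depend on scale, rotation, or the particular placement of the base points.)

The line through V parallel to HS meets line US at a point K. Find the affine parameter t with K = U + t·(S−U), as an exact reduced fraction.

t = 4/9

Work in coordinates with H = (0, 0), S = (1, 0), U = (0, 1).
1. D lies on line US with UD:DS = 1:2 ⇒ D = (1/3, 2/3)
2. V is the centroid of triangle HUD ⇒ V = (1/9, 5/9)
through V parallel to HS: direction (1, 0); meets US at K = (4/9, 5/9)
K = U + t·(S−U) with t = 4/9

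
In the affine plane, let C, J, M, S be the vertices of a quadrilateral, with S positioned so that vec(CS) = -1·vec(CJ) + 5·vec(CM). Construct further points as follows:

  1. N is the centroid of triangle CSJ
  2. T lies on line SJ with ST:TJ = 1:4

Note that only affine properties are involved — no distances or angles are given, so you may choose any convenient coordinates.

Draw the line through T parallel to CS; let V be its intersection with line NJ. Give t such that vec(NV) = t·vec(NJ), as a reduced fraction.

t = -1/5

Choose coordinates C = (0, 0), J = (1, 0), M = (0, 1), S = (-1, 5).
1. N is the centroid of triangle CSJ ⇒ N = (0, 5/3)
2. T lies on line SJ with ST:TJ = 1:4 ⇒ T = (-3/5, 4)
through T parallel to CS: direction (-1, 5); meets NJ at V = (-1/5, 2)
V = N + t·(J−N) with t = -1/5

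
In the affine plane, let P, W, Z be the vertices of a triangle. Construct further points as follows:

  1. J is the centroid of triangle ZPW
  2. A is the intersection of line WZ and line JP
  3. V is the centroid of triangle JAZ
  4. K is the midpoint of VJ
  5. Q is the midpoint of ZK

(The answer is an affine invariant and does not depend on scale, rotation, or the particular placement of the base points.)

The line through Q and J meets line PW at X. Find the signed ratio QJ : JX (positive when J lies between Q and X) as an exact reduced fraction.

Set P = (0, 0), W = (1, 0), Z = (0, 1); any affine frame gives the same invariant.
1. J is the centroid of triangle ZPW ⇒ J = (1/3, 1/3)
2. A is the intersection of line WZ and line JP ⇒ A = (1/2, 1/2)
3. V is the centroid of triangle JAZ ⇒ V = (5/18, 11/18)
4. K is the midpoint of VJ ⇒ K = (11/36, 17/36)
5. Q is the midpoint of ZK ⇒ Q = (11/72, 53/72)
line QJ meets PW at X = (14/29, 0)
J = Q + t·(X−Q) with t = 29/53, so QJ:JX = 29/53:24/53

QJ:JX = 29/24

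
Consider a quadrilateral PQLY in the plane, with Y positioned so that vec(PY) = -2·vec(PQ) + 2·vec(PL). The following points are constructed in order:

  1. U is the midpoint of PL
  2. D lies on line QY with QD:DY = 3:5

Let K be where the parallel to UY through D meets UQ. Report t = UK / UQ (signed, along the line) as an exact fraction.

t = 5/8

Choose coordinates P = (0, 0), Q = (1, 0), L = (0, 1), Y = (-2, 2).
1. U is the midpoint of PL ⇒ U = (0, 1/2)
2. D lies on line QY with QD:DY = 3:5 ⇒ D = (-1/8, 3/4)
through D parallel to UY: direction (-2, 3/2); meets UQ at K = (5/8, 3/16)
K = U + t·(Q−U) with t = 5/8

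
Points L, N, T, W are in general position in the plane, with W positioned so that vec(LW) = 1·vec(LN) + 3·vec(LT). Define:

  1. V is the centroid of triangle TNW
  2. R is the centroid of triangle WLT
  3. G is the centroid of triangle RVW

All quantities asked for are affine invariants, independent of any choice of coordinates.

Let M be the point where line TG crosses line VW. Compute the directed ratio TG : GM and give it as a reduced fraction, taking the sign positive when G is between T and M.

Set L = (0, 0), N = (1, 0), T = (0, 1), W = (1, 3); any affine frame gives the same invariant.
1. V is the centroid of triangle TNW ⇒ V = (2/3, 4/3)
2. R is the centroid of triangle WLT ⇒ R = (1/3, 4/3)
3. G is the centroid of triangle RVW ⇒ G = (2/3, 17/9)
line TG meets VW at M = (9/11, 23/11)
G = T + t·(M−T) with t = 22/27, so TG:GM = 22/27:5/27

TG:GM = 22/5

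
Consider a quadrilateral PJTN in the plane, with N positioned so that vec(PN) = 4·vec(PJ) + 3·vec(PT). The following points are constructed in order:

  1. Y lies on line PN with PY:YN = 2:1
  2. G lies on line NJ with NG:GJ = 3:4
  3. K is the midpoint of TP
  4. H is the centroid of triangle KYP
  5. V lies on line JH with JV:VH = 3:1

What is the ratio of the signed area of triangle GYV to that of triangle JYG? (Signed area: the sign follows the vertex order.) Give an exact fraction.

Work in coordinates with P = (0, 0), J = (1, 0), T = (0, 1), N = (4, 3).
1. Y lies on line PN with PY:YN = 2:1 ⇒ Y = (8/3, 2)
2. G lies on line NJ with NG:GJ = 3:4 ⇒ G = (19/7, 12/7)
3. K is the midpoint of TP ⇒ K = (0, 1/2)
4. H is the centroid of triangle KYP ⇒ H = (8/9, 5/6)
5. V lies on line JH with JV:VH = 3:1 ⇒ V = (11/12, 5/8)
2·[GYV] = 95/168, 2·[JYG] = -4/7
[GYV]:[JYG] = 95/168:-4/7 = -95/96

[GYV]:[JYG] = -95/96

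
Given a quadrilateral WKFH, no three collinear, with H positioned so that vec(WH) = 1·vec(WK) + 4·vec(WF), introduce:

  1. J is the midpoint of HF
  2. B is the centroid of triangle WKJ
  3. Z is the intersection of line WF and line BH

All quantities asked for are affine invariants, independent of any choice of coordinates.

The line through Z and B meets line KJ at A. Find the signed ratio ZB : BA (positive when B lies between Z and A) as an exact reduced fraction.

Assign W = (0, 0), K = (1, 0), F = (0, 1), H = (1, 4) — the answer is frame-independent, so this choice is without loss of generality.
1. J is the midpoint of HF ⇒ J = (1/2, 5/2)
2. B is the centroid of triangle WKJ ⇒ B = (1/2, 5/6)
3. Z is the intersection of line WF and line BH ⇒ Z = (0, -7/3)
line ZB meets KJ at A = (11/17, 30/17)
B = Z + t·(A−Z) with t = 17/22, so ZB:BA = 17/22:5/22

ZB:BA = 17/5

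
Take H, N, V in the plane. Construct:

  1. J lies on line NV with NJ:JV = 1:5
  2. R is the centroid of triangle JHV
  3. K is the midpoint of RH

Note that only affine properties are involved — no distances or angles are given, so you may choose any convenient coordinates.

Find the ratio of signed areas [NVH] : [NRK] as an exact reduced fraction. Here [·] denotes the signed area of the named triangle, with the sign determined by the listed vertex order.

[NVH]:[NRK] = 36/7

Choose coordinates H = (0, 0), N = (1, 0), V = (0, 1).
1. J lies on line NV with NJ:JV = 1:5 ⇒ J = (5/6, 1/6)
2. R is the centroid of triangle JHV ⇒ R = (5/18, 7/18)
3. K is the midpoint of RH ⇒ K = (5/36, 7/36)
2·[NVH] = 1, 2·[NRK] = 7/36
[NVH]:[NRK] = 1:7/36 = 36/7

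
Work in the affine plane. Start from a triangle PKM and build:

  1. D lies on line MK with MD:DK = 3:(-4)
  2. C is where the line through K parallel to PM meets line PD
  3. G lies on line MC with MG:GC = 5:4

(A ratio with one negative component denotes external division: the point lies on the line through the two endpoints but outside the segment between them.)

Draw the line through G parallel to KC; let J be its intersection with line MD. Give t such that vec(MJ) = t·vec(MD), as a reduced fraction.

Choose coordinates P = (0, 0), K = (1, 0), M = (0, 1).
1. D lies on line MK with MD:DK = 3:(-4) ⇒ D = (-3, 4)
2. C is where the line through K parallel to PM meets line PD ⇒ C = (1, -4/3)
3. G lies on line MC with MG:GC = 5:4 ⇒ G = (5/9, -8/27)
through G parallel to KC: direction (0, -4/3); meets MD at J = (5/9, 4/9)
J = M + t·(D−M) with t = -5/27

t = -5/27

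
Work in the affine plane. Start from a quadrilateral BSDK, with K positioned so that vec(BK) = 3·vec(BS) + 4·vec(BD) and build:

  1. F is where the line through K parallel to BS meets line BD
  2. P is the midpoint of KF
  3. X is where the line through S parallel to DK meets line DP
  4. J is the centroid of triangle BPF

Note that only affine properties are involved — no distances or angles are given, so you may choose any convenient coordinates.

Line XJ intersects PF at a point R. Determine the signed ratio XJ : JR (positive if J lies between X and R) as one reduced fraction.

XJ:JR = 17/4

Set B = (0, 0), S = (1, 0), D = (0, 1), K = (3, 4); any affine frame gives the same invariant.
1. F is where the line through K parallel to BS meets line BD ⇒ F = (0, 4)
2. P is the midpoint of KF ⇒ P = (3/2, 4)
3. X is where the line through S parallel to DK meets line DP ⇒ X = (-2, -3)
4. J is the centroid of triangle BPF ⇒ J = (1/2, 8/3)
line XJ meets PF at R = (37/34, 4)
J = X + t·(R−X) with t = 17/21, so XJ:JR = 17/21:4/21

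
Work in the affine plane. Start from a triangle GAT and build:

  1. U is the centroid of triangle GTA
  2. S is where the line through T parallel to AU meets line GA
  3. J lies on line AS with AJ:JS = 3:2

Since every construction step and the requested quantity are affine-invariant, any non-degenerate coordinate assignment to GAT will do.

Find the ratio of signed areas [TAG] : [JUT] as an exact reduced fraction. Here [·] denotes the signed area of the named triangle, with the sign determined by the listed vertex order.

[TAG]:[JUT] = 15/11

Assign G = (0, 0), A = (1, 0), T = (0, 1) — the answer is frame-independent, so this choice is without loss of generality.
1. U is the centroid of triangle GTA ⇒ U = (1/3, 1/3)
2. S is where the line through T parallel to AU meets line GA ⇒ S = (2, 0)
3. J lies on line AS with AJ:JS = 3:2 ⇒ J = (8/5, 0)
2·[TAG] = -1, 2·[JUT] = -11/15
[TAG]:[JUT] = -1:-11/15 = 15/11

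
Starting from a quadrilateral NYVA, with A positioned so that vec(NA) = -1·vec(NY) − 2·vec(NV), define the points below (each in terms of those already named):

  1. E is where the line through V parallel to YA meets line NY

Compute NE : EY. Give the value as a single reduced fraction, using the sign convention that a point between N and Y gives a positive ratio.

NE:EY = -1/2

Assign N = (0, 0), Y = (1, 0), V = (0, 1), A = (-1, -2) — the answer is frame-independent, so this choice is without loss of generality.
1. E is where the line through V parallel to YA meets line NY ⇒ E = (-1, 0)
E = N + t·(Y−N) with t = -1, so NE:EY = t:(1−t) = -1:2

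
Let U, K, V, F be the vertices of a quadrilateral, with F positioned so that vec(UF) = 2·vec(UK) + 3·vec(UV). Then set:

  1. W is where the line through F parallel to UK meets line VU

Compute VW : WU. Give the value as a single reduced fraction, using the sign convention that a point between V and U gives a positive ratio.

Assign U = (0, 0), K = (1, 0), V = (0, 1), F = (2, 3) — the answer is frame-independent, so this choice is without loss of generality.
1. W is where the line through F parallel to UK meets line VU ⇒ W = (0, 3)
W = V + t·(U−V) with t = -2, so VW:WU = t:(1−t) = -2:3

VW:WU = -2/3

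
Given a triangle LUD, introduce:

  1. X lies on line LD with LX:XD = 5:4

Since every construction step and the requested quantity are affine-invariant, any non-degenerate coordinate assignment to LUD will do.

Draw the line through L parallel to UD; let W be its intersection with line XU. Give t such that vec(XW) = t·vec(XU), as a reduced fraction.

t = -5/4

Work in coordinates with L = (0, 0), U = (1, 0), D = (0, 1).
1. X lies on line LD with LX:XD = 5:4 ⇒ X = (0, 5/9)
through L parallel to UD: direction (-1, 1); meets XU at W = (-5/4, 5/4)
W = X + t·(U−X) with t = -5/4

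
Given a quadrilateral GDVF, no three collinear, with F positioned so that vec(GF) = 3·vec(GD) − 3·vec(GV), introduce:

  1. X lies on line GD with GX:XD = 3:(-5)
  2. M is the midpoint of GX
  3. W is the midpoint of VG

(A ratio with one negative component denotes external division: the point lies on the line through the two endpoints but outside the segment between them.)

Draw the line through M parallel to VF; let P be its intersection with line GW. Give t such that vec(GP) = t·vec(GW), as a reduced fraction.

t = -2

Work in coordinates with G = (0, 0), D = (1, 0), V = (0, 1), F = (3, -3).
1. X lies on line GD with GX:XD = 3:(-5) ⇒ X = (-3/2, 0)
2. M is the midpoint of GX ⇒ M = (-3/4, 0)
3. W is the midpoint of VG ⇒ W = (0, 1/2)
through M parallel to VF: direction (3, -4); meets GW at P = (0, -1)
P = G + t·(W−G) with t = -2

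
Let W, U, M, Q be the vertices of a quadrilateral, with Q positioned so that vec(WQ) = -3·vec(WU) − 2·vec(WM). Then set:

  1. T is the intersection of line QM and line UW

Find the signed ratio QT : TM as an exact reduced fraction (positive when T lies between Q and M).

Assign W = (0, 0), U = (1, 0), M = (0, 1), Q = (-3, -2) — the answer is frame-independent, so this choice is without loss of generality.
1. T is the intersection of line QM and line UW ⇒ T = (-1, 0)
T = Q + t·(M−Q) with t = 2/3, so QT:TM = t:(1−t) = 2/3:1/3

QT:TM = 2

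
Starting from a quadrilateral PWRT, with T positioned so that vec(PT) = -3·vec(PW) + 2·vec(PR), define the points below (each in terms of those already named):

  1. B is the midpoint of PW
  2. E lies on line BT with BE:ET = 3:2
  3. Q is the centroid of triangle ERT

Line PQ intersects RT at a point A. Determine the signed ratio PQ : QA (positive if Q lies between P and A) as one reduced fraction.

Work in coordinates with P = (0, 0), W = (1, 0), R = (0, 1), T = (-3, 2).
1. B is the midpoint of PW ⇒ B = (1/2, 0)
2. E lies on line BT with BE:ET = 3:2 ⇒ E = (-8/5, 6/5)
3. Q is the centroid of triangle ERT ⇒ Q = (-23/15, 7/5)
line PQ meets RT at A = (-69/40, 63/40)
Q = P + t·(A−P) with t = 8/9, so PQ:QA = 8/9:1/9

PQ:QA = 8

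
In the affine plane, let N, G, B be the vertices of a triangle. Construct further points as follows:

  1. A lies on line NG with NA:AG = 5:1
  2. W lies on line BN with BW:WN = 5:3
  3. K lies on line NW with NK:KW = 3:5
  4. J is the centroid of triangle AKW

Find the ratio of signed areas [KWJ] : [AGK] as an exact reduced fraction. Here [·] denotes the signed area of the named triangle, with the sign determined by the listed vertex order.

Work in coordinates with N = (0, 0), G = (1, 0), B = (0, 1).
1. A lies on line NG with NA:AG = 5:1 ⇒ A = (5/6, 0)
2. W lies on line BN with BW:WN = 5:3 ⇒ W = (0, 3/8)
3. K lies on line NW with NK:KW = 3:5 ⇒ K = (0, 9/64)
4. J is the centroid of triangle AKW ⇒ J = (5/18, 11/64)
2·[KWJ] = -25/384, 2·[AGK] = 3/128
[KWJ]:[AGK] = -25/384:3/128 = -25/9

[KWJ]:[AGK] = -25/9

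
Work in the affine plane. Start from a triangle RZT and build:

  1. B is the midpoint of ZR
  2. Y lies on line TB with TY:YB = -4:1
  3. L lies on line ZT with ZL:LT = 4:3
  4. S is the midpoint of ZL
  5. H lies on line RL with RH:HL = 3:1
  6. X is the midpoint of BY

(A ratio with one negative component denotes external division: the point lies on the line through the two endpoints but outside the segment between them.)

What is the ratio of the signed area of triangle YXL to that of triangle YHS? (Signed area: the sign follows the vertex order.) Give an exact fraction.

[YXL]:[YHS] = 1/7

Choose coordinates R = (0, 0), Z = (1, 0), T = (0, 1).
1. B is the midpoint of ZR ⇒ B = (1/2, 0)
2. Y lies on line TB with TY:YB = -4:1 ⇒ Y = (2/3, -1/3)
3. L lies on line ZT with ZL:LT = 4:3 ⇒ L = (3/7, 4/7)
4. S is the midpoint of ZL ⇒ S = (5/7, 2/7)
5. H lies on line RL with RH:HL = 3:1 ⇒ H = (9/28, 3/7)
6. X is the midpoint of BY ⇒ X = (7/12, -1/6)
2·[YXL] = -1/28, 2·[YHS] = -1/4
[YXL]:[YHS] = -1/28:-1/4 = 1/7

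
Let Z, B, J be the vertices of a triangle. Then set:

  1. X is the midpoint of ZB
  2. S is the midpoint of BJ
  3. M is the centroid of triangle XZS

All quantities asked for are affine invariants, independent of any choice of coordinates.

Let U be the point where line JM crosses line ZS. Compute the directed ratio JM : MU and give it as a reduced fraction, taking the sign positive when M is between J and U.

JM:MU = -7

Assign Z = (0, 0), B = (1, 0), J = (0, 1) — the answer is frame-independent, so this choice is without loss of generality.
1. X is the midpoint of ZB ⇒ X = (1/2, 0)
2. S is the midpoint of BJ ⇒ S = (1/2, 1/2)
3. M is the centroid of triangle XZS ⇒ M = (1/3, 1/6)
line JM meets ZS at U = (2/7, 2/7)
M = J + t·(U−J) with t = 7/6, so JM:MU = 7/6:-1/6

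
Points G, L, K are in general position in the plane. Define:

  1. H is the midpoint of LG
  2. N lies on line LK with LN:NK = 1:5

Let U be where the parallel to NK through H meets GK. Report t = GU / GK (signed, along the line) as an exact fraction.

t = 1/2

Set G = (0, 0), L = (1, 0), K = (0, 1); any affine frame gives the same invariant.
1. H is the midpoint of LG ⇒ H = (1/2, 0)
2. N lies on line LK with LN:NK = 1:5 ⇒ N = (5/6, 1/6)
through H parallel to NK: direction (-5/6, 5/6); meets GK at U = (0, 1/2)
U = G + t·(K−G) with t = 1/2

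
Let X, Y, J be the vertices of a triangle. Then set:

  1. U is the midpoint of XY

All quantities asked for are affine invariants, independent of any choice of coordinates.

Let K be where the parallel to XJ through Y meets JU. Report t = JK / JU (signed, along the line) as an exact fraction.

t = 2

Choose coordinates X = (0, 0), Y = (1, 0), J = (0, 1).
1. U is the midpoint of XY ⇒ U = (1/2, 0)
through Y parallel to XJ: direction (0, 1); meets JU at K = (1, -1)
K = J + t·(U−J) with t = 2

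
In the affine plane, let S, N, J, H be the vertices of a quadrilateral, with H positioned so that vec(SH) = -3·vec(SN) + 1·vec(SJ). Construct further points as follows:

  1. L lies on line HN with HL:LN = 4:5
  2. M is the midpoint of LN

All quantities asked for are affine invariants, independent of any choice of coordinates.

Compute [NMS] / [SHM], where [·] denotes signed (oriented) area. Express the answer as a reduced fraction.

Set S = (0, 0), N = (1, 0), J = (0, 1), H = (-3, 1); any affine frame gives the same invariant.
1. L lies on line HN with HL:LN = 4:5 ⇒ L = (-11/9, 5/9)
2. M is the midpoint of LN ⇒ M = (-1/9, 5/18)
2·[NMS] = 5/18, 2·[SHM] = -13/18
[NMS]:[SHM] = 5/18:-13/18 = -5/13

[NMS]:[SHM] = -5/13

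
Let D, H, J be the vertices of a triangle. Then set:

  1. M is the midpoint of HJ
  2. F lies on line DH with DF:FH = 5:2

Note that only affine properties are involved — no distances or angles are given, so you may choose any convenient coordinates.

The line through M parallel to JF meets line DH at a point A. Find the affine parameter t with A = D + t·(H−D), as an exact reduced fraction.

t = 6/7

Assign D = (0, 0), H = (1, 0), J = (0, 1) — the answer is frame-independent, so this choice is without loss of generality.
1. M is the midpoint of HJ ⇒ M = (1/2, 1/2)
2. F lies on line DH with DF:FH = 5:2 ⇒ F = (5/7, 0)
through M parallel to JF: direction (5/7, -1); meets DH at A = (6/7, 0)
A = D + t·(H−D) with t = 6/7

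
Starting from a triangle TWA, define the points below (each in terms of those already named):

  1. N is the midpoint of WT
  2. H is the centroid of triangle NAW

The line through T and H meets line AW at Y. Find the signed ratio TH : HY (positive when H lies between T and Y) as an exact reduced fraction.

Set T = (0, 0), W = (1, 0), A = (0, 1); any affine frame gives the same invariant.
1. N is the midpoint of WT ⇒ N = (1/2, 0)
2. H is the centroid of triangle NAW ⇒ H = (1/2, 1/3)
line TH meets AW at Y = (3/5, 2/5)
H = T + t·(Y−T) with t = 5/6, so TH:HY = 5/6:1/6

TH:HY = 5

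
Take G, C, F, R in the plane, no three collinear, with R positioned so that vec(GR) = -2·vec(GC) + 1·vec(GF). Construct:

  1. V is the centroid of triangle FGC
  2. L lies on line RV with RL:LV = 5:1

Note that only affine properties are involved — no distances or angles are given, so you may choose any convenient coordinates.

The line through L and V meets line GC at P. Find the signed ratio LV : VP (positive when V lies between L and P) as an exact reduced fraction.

LV:VP = 1/3

Choose coordinates G = (0, 0), C = (1, 0), F = (0, 1), R = (-2, 1).
1. V is the centroid of triangle FGC ⇒ V = (1/3, 1/3)
2. L lies on line RV with RL:LV = 5:1 ⇒ L = (-1/18, 4/9)
line LV meets GC at P = (3/2, 0)
V = L + t·(P−L) with t = 1/4, so LV:VP = 1/4:3/4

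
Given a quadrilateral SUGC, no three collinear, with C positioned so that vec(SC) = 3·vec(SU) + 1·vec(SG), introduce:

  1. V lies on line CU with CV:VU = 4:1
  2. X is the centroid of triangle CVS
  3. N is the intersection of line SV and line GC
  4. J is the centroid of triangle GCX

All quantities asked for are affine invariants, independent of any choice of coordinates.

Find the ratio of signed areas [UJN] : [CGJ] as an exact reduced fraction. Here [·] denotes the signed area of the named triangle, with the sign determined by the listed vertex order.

[UJN]:[CGJ] = -194/27

Set S = (0, 0), U = (1, 0), G = (0, 1), C = (3, 1); any affine frame gives the same invariant.
1. V lies on line CU with CV:VU = 4:1 ⇒ V = (7/5, 1/5)
2. X is the centroid of triangle CVS ⇒ X = (22/15, 2/5)
3. N is the intersection of line SV and line GC ⇒ N = (7, 1)
4. J is the centroid of triangle GCX ⇒ J = (67/45, 4/5)
2·[UJN] = -194/45, 2·[CGJ] = 3/5
[UJN]:[CGJ] = -194/45:3/5 = -194/27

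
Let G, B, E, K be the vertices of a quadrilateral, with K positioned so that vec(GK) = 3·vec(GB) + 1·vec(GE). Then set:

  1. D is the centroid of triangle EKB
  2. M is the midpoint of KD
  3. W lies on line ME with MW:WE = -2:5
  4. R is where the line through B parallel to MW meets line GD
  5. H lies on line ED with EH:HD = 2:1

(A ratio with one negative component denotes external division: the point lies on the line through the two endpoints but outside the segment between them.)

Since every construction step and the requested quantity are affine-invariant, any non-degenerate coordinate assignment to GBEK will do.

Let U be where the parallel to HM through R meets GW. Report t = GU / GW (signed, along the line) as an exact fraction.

t = 7/65

Work in coordinates with G = (0, 0), B = (1, 0), E = (0, 1), K = (3, 1).
1. D is the centroid of triangle EKB ⇒ D = (4/3, 2/3)
2. M is the midpoint of KD ⇒ M = (13/6, 5/6)
3. W lies on line ME with MW:WE = -2:5 ⇒ W = (65/18, 13/18)
4. R is where the line through B parallel to MW meets line GD ⇒ R = (2/15, 1/15)
5. H lies on line ED with EH:HD = 2:1 ⇒ H = (8/9, 7/9)
through R parallel to HM: direction (23/18, 1/18); meets GW at U = (7/18, 7/90)
U = G + t·(W−G) with t = 7/65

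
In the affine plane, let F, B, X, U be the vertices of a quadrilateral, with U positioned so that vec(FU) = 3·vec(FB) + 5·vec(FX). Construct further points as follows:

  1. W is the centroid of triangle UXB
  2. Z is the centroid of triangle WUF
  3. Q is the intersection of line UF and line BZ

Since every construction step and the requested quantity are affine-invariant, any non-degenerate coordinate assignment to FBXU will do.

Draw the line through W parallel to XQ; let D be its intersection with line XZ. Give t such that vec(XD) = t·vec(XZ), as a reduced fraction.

t = 177/50

Choose coordinates F = (0, 0), B = (1, 0), X = (0, 1), U = (3, 5).
1. W is the centroid of triangle UXB ⇒ W = (4/3, 2)
2. Z is the centroid of triangle WUF ⇒ Z = (13/9, 7/3)
3. Q is the intersection of line UF and line BZ ⇒ Q = (63/43, 105/43)
through W parallel to XQ: direction (63/43, 62/43); meets XZ at D = (767/150, 143/25)
D = X + t·(Z−X) with t = 177/50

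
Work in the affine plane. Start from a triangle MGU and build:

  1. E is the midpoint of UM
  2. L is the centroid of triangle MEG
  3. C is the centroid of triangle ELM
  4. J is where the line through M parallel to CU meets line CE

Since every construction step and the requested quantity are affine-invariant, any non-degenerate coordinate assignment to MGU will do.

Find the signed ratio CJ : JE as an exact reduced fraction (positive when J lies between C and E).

CJ:JE = -2

Work in coordinates with M = (0, 0), G = (1, 0), U = (0, 1).
1. E is the midpoint of UM ⇒ E = (0, 1/2)
2. L is the centroid of triangle MEG ⇒ L = (1/3, 1/6)
3. C is the centroid of triangle ELM ⇒ C = (1/9, 2/9)
4. J is where the line through M parallel to CU meets line CE ⇒ J = (-1/9, 7/9)
J = C + t·(E−C) with t = 2, so CJ:JE = t:(1−t) = 2:-1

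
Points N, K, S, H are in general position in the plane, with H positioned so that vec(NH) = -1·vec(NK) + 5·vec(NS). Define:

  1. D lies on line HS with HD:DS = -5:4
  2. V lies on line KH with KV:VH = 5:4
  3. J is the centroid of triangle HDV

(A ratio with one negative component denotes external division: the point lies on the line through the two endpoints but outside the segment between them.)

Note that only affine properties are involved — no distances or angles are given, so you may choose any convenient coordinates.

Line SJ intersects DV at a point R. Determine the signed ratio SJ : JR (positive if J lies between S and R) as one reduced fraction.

Work in coordinates with N = (0, 0), K = (1, 0), S = (0, 1), H = (-1, 5).
1. D lies on line HS with HD:DS = -5:4 ⇒ D = (4, -15)
2. V lies on line KH with KV:VH = 5:4 ⇒ V = (-1/9, 25/9)
3. J is the centroid of triangle HDV ⇒ J = (26/27, -65/27)
line SJ meets DV at R = (104/63, -305/63)
J = S + t·(R−S) with t = 7/12, so SJ:JR = 7/12:5/12

SJ:JR = 7/5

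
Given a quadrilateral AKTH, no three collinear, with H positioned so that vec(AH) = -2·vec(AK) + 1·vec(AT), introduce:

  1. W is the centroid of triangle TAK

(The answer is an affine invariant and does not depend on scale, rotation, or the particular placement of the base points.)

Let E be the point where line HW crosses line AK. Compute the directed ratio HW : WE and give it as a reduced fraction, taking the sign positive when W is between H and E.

HW:WE = 2

Choose coordinates A = (0, 0), K = (1, 0), T = (0, 1), H = (-2, 1).
1. W is the centroid of triangle TAK ⇒ W = (1/3, 1/3)
line HW meets AK at E = (3/2, 0)
W = H + t·(E−H) with t = 2/3, so HW:WE = 2/3:1/3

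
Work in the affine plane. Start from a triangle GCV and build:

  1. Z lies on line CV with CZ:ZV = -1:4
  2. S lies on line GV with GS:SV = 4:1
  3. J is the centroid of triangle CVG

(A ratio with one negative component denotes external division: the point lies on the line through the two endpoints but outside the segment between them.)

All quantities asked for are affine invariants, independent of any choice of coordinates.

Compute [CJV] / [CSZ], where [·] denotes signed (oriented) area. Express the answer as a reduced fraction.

[CJV]:[CSZ] = -5

Choose coordinates G = (0, 0), C = (1, 0), V = (0, 1).
1. Z lies on line CV with CZ:ZV = -1:4 ⇒ Z = (4/3, -1/3)
2. S lies on line GV with GS:SV = 4:1 ⇒ S = (0, 4/5)
3. J is the centroid of triangle CVG ⇒ J = (1/3, 1/3)
2·[CJV] = -1/3, 2·[CSZ] = 1/15
[CJV]:[CSZ] = -1/3:1/15 = -5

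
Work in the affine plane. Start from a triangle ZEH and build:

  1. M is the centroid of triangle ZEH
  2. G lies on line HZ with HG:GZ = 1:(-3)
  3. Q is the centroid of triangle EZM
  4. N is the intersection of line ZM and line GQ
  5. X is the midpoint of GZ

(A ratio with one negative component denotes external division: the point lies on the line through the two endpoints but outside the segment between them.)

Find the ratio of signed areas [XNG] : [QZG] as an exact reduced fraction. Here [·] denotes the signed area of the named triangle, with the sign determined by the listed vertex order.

Choose coordinates Z = (0, 0), E = (1, 0), H = (0, 1).
1. M is the centroid of triangle ZEH ⇒ M = (1/3, 1/3)
2. G lies on line HZ with HG:GZ = 1:(-3) ⇒ G = (0, 3/2)
3. Q is the centroid of triangle EZM ⇒ Q = (4/9, 1/9)
4. N is the intersection of line ZM and line GQ ⇒ N = (4/11, 4/11)
5. X is the midpoint of GZ ⇒ X = (0, 3/4)
2·[XNG] = 3/11, 2·[QZG] = -2/3
[XNG]:[QZG] = 3/11:-2/3 = -9/22

[XNG]:[QZG] = -9/22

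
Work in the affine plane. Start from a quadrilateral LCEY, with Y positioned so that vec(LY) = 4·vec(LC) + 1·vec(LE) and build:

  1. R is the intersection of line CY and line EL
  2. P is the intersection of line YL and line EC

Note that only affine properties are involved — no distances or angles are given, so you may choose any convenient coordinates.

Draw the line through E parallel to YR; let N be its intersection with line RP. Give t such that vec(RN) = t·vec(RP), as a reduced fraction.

t = 5

Choose coordinates L = (0, 0), C = (1, 0), E = (0, 1), Y = (4, 1).
1. R is the intersection of line CY and line EL ⇒ R = (0, -1/3)
2. P is the intersection of line YL and line EC ⇒ P = (4/5, 1/5)
through E parallel to YR: direction (-4, -4/3); meets RP at N = (4, 7/3)
N = R + t·(P−R) with t = 5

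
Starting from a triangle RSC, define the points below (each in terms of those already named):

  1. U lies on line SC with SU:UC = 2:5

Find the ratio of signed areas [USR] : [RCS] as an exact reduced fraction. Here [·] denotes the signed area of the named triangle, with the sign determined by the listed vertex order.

Set R = (0, 0), S = (1, 0), C = (0, 1); any affine frame gives the same invariant.
1. U lies on line SC with SU:UC = 2:5 ⇒ U = (5/7, 2/7)
2·[USR] = -2/7, 2·[RCS] = -1
[USR]:[RCS] = -2/7:-1 = 2/7

[USR]:[RCS] = 2/7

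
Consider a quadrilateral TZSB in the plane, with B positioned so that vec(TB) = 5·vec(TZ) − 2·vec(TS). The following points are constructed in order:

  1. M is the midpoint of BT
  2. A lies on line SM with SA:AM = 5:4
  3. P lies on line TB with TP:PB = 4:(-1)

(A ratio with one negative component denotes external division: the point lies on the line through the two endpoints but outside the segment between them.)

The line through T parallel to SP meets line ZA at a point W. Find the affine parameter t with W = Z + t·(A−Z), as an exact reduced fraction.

t = -198/37

Set T = (0, 0), Z = (1, 0), S = (0, 1), B = (5, -2); any affine frame gives the same invariant.
1. M is the midpoint of BT ⇒ M = (5/2, -1)
2. A lies on line SM with SA:AM = 5:4 ⇒ A = (25/18, -1/9)
3. P lies on line TB with TP:PB = 4:(-1) ⇒ P = (20/3, -8/3)
through T parallel to SP: direction (20/3, -11/3); meets ZA at W = (-40/37, 22/37)
W = Z + t·(A−Z) with t = -198/37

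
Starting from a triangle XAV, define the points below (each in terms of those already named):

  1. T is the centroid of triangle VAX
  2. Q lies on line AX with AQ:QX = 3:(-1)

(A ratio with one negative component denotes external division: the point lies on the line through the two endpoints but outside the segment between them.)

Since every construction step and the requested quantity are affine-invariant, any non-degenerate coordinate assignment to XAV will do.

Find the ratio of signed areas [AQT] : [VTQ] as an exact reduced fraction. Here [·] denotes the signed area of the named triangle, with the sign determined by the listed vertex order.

Choose coordinates X = (0, 0), A = (1, 0), V = (0, 1).
1. T is the centroid of triangle VAX ⇒ T = (1/3, 1/3)
2. Q lies on line AX with AQ:QX = 3:(-1) ⇒ Q = (-1/2, 0)
2·[AQT] = -1/2, 2·[VTQ] = -2/3
[AQT]:[VTQ] = -1/2:-2/3 = 3/4

[AQT]:[VTQ] = 3/4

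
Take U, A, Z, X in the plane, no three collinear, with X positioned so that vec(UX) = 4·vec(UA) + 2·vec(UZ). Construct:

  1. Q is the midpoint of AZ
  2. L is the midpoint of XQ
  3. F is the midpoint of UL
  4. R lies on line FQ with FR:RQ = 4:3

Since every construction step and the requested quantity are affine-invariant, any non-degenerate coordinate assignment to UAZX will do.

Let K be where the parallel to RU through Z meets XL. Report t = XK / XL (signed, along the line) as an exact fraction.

t = 81/22

Set U = (0, 0), A = (1, 0), Z = (0, 1), X = (4, 2); any affine frame gives the same invariant.
1. Q is the midpoint of AZ ⇒ Q = (1/2, 1/2)
2. L is the midpoint of XQ ⇒ L = (9/4, 5/4)
3. F is the midpoint of UL ⇒ F = (9/8, 5/8)
4. R lies on line FQ with FR:RQ = 4:3 ⇒ R = (43/56, 31/56)
through Z parallel to RU: direction (-43/56, -31/56); meets XL at K = (-215/88, -67/88)
K = X + t·(L−X) with t = 81/22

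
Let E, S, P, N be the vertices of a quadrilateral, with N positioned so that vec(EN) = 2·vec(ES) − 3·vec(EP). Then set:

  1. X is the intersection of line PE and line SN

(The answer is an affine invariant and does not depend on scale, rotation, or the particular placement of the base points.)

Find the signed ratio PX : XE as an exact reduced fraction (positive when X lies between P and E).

PX:XE = -2/3

Work in coordinates with E = (0, 0), S = (1, 0), P = (0, 1), N = (2, -3).
1. X is the intersection of line PE and line SN ⇒ X = (0, 3)
X = P + t·(E−P) with t = -2, so PX:XE = t:(1−t) = -2:3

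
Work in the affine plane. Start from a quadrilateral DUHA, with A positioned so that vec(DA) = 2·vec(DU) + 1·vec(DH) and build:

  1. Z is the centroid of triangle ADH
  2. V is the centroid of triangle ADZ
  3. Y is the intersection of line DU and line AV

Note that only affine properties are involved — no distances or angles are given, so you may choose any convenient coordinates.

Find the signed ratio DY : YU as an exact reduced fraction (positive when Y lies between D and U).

DY:YU = -1/3

Work in coordinates with D = (0, 0), U = (1, 0), H = (0, 1), A = (2, 1).
1. Z is the centroid of triangle ADH ⇒ Z = (2/3, 2/3)
2. V is the centroid of triangle ADZ ⇒ V = (8/9, 5/9)
3. Y is the intersection of line DU and line AV ⇒ Y = (-1/2, 0)
Y = D + t·(U−D) with t = -1/2, so DY:YU = t:(1−t) = -1/2:3/2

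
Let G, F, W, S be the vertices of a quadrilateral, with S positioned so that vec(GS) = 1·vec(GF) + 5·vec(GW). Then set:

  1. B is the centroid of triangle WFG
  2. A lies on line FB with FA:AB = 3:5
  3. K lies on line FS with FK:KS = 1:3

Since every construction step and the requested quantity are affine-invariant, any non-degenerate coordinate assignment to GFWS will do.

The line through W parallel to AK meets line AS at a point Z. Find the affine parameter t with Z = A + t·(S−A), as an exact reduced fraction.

Choose coordinates G = (0, 0), F = (1, 0), W = (0, 1), S = (1, 5).
1. B is the centroid of triangle WFG ⇒ B = (1/3, 1/3)
2. A lies on line FB with FA:AB = 3:5 ⇒ A = (3/4, 1/8)
3. K lies on line FS with FK:KS = 1:3 ⇒ K = (1, 5/4)
through W parallel to AK: direction (1/4, 9/8); meets AS at Z = (31/30, 113/20)
Z = A + t·(S−A) with t = 17/15

t = 17/15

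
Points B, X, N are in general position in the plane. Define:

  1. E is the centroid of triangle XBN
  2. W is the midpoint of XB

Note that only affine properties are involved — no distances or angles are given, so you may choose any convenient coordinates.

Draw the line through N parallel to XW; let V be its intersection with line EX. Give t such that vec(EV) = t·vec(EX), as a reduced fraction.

Choose coordinates B = (0, 0), X = (1, 0), N = (0, 1).
1. E is the centroid of triangle XBN ⇒ E = (1/3, 1/3)
2. W is the midpoint of XB ⇒ W = (1/2, 0)
through N parallel to XW: direction (-1/2, 0); meets EX at V = (-1, 1)
V = E + t·(X−E) with t = -2

t = -2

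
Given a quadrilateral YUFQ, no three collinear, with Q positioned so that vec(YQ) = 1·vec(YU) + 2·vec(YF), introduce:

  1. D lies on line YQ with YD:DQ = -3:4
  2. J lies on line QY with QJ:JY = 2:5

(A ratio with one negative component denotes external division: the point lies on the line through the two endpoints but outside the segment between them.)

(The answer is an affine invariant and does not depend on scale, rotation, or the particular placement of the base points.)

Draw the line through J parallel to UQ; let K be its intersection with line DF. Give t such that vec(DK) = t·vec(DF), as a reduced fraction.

Assign Y = (0, 0), U = (1, 0), F = (0, 1), Q = (1, 2) — the answer is frame-independent, so this choice is without loss of generality.
1. D lies on line YQ with YD:DQ = -3:4 ⇒ D = (-3, -6)
2. J lies on line QY with QJ:JY = 2:5 ⇒ J = (5/7, 10/7)
through J parallel to UQ: direction (0, 2); meets DF at K = (5/7, 8/3)
K = D + t·(F−D) with t = 26/21

t = 26/21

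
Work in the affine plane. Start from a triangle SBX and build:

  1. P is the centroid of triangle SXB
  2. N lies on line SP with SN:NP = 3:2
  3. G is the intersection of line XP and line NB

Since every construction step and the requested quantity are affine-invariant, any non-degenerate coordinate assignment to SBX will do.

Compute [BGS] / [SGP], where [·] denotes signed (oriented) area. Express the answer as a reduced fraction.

[BGS]:[SGP] = 3/2

Set S = (0, 0), B = (1, 0), X = (0, 1); any affine frame gives the same invariant.
1. P is the centroid of triangle SXB ⇒ P = (1/3, 1/3)
2. N lies on line SP with SN:NP = 3:2 ⇒ N = (1/5, 1/5)
3. G is the intersection of line XP and line NB ⇒ G = (3/7, 1/7)
2·[BGS] = 1/7, 2·[SGP] = 2/21
[BGS]:[SGP] = 1/7:2/21 = 3/2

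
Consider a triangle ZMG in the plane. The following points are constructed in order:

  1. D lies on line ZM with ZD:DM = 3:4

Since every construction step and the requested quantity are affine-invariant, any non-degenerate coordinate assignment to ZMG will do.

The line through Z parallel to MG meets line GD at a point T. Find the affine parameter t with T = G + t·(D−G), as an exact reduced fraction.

Work in coordinates with Z = (0, 0), M = (1, 0), G = (0, 1).
1. D lies on line ZM with ZD:DM = 3:4 ⇒ D = (3/7, 0)
through Z parallel to MG: direction (-1, 1); meets GD at T = (3/4, -3/4)
T = G + t·(D−G) with t = 7/4

t = 7/4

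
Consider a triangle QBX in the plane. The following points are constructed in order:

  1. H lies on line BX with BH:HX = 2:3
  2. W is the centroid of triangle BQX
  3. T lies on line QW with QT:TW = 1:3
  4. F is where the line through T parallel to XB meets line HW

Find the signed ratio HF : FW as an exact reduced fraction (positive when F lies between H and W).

Assign Q = (0, 0), B = (1, 0), X = (0, 1) — the answer is frame-independent, so this choice is without loss of generality.
1. H lies on line BX with BH:HX = 2:3 ⇒ H = (3/5, 2/5)
2. W is the centroid of triangle BQX ⇒ W = (1/3, 1/3)
3. T lies on line QW with QT:TW = 1:3 ⇒ T = (1/12, 1/12)
4. F is where the line through T parallel to XB meets line HW ⇒ F = (-1/15, 7/30)
F = H + t·(W−H) with t = 5/2, so HF:FW = t:(1−t) = 5/2:-3/2

HF:FW = -5/3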